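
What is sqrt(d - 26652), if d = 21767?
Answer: I*sqrt(4885) ≈ 69.893*I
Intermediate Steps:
sqrt(d - 26652) = sqrt(21767 - 26652) = sqrt(-4885) = I*sqrt(4885)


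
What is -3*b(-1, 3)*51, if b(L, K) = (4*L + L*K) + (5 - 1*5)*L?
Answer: 1071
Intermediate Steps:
b(L, K) = 4*L + K*L (b(L, K) = (4*L + K*L) + (5 - 5)*L = (4*L + K*L) + 0*L = (4*L + K*L) + 0 = 4*L + K*L)
-3*b(-1, 3)*51 = -3*(-(4 + 3))*51 = -3*(-1*7)*51 = -(-21)*51 = -3*(-357) = 1071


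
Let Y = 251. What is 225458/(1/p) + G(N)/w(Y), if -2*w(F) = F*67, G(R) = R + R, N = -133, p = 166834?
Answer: 632555646549656/16817 ≈ 3.7614e+10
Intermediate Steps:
G(R) = 2*R
w(F) = -67*F/2 (w(F) = -F*67/2 = -67*F/2)
225458/(1/p) + G(N)/w(Y) = 225458/(1/166834) + (2*(-133))/((-67/2*251)) = 225458/(1/166834) - 266/(-16817/2) = 225458*166834 - 266*(-2/16817) = 37614059972 + 532/16817 = 632555646549656/16817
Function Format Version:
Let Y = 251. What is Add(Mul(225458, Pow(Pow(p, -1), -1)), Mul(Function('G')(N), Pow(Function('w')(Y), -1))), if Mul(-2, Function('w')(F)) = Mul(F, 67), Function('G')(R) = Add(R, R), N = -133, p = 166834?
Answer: Rational(632555646549656, 16817) ≈ 3.7614e+10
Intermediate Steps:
Function('G')(R) = Mul(2, R)
Function('w')(F) = Mul(Rational(-67, 2), F) (Function('w')(F) = Mul(Rational(-1, 2), Mul(F, 67)) = Mul(Rational(-1, 2), Mul(67, F)) = Mul(Rational(-67, 2), F))
Add(Mul(225458, Pow(Pow(p, -1), -1)), Mul(Function('G')(N), Pow(Function('w')(Y), -1))) = Add(Mul(225458, Pow(Pow(166834, -1), -1)), Mul(Mul(2, -133), Pow(Mul(Rational(-67, 2), 251), -1))) = Add(Mul(225458, Pow(Rational(1, 166834), -1)), Mul(-266, Pow(Rational(-16817, 2), -1))) = Add(Mul(225458, 166834), Mul(-266, Rational(-2, 16817))) = Add(37614059972, Rational(532, 16817)) = Rational(632555646549656, 16817)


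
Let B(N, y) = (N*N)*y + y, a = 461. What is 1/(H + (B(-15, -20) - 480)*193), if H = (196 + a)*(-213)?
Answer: -1/1104941 ≈ -9.0503e-7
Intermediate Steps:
B(N, y) = y + y*N**2 (B(N, y) = N**2*y + y = y*N**2 + y = y + y*N**2)
H = -139941 (H = (196 + 461)*(-213) = 657*(-213) = -139941)
1/(H + (B(-15, -20) - 480)*193) = 1/(-139941 + (-20*(1 + (-15)**2) - 480)*193) = 1/(-139941 + (-20*(1 + 225) - 480)*193) = 1/(-139941 + (-20*226 - 480)*193) = 1/(-139941 + (-4520 - 480)*193) = 1/(-139941 - 5000*193) = 1/(-139941 - 965000) = 1/(-1104941) = -1/1104941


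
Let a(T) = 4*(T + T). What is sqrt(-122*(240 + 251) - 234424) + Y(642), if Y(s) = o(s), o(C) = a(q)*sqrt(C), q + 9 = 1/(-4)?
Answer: -74*sqrt(642) + I*sqrt(294326) ≈ -1875.0 + 542.52*I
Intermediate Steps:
q = -37/4 (q = -9 + 1/(-4) = -9 - 1/4 = -37/4 ≈ -9.2500)
a(T) = 8*T (a(T) = 4*(2*T) = 8*T)
o(C) = -74*sqrt(C) (o(C) = (8*(-37/4))*sqrt(C) = -74*sqrt(C))
Y(s) = -74*sqrt(s)
sqrt(-122*(240 + 251) - 234424) + Y(642) = sqrt(-122*(240 + 251) - 234424) - 74*sqrt(642) = sqrt(-122*491 - 234424) - 74*sqrt(642) = sqrt(-59902 - 234424) - 74*sqrt(642) = sqrt(-294326) - 74*sqrt(642) = I*sqrt(294326) - 74*sqrt(642) = -74*sqrt(642) + I*sqrt(294326)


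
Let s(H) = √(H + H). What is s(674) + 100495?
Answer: 100495 + 2*√337 ≈ 1.0053e+5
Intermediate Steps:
s(H) = √2*√H (s(H) = √(2*H) = √2*√H)
s(674) + 100495 = √2*√674 + 100495 = 2*√337 + 100495 = 100495 + 2*√337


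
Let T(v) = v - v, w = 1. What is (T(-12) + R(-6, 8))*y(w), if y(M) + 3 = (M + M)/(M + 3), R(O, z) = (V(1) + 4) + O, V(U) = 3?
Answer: -5/2 ≈ -2.5000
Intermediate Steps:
R(O, z) = 7 + O (R(O, z) = (3 + 4) + O = 7 + O)
T(v) = 0
y(M) = -3 + 2*M/(3 + M) (y(M) = -3 + (M + M)/(M + 3) = -3 + (2*M)/(3 + M) = -3 + 2*M/(3 + M))
(T(-12) + R(-6, 8))*y(w) = (0 + (7 - 6))*((-9 - 1*1)/(3 + 1)) = (0 + 1)*((-9 - 1)/4) = 1*((¼)*(-10)) = 1*(-5/2) = -5/2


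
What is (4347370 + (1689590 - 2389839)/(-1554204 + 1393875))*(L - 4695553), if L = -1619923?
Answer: -4401951094990435004/160329 ≈ -2.7456e+13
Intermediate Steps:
(4347370 + (1689590 - 2389839)/(-1554204 + 1393875))*(L - 4695553) = (4347370 + (1689590 - 2389839)/(-1554204 + 1393875))*(-1619923 - 4695553) = (4347370 - 700249/(-160329))*(-6315476) = (4347370 - 700249*(-1/160329))*(-6315476) = (4347370 + 700249/160329)*(-6315476) = (697010184979/160329)*(-6315476) = -4401951094990435004/160329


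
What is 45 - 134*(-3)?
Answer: 447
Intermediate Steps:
45 - 134*(-3) = 45 + 402 = 447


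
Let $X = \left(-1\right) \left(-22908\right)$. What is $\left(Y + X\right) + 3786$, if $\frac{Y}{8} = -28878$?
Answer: $-204330$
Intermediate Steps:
$Y = -231024$ ($Y = 8 \left(-28878\right) = -231024$)
$X = 22908$
$\left(Y + X\right) + 3786 = \left(-231024 + 22908\right) + 3786 = -208116 + 3786 = -204330$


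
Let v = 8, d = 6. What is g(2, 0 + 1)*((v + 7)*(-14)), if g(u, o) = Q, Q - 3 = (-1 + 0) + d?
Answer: -1680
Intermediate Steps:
Q = 8 (Q = 3 + ((-1 + 0) + 6) = 3 + (-1 + 6) = 3 + 5 = 8)
g(u, o) = 8
g(2, 0 + 1)*((v + 7)*(-14)) = 8*((8 + 7)*(-14)) = 8*(15*(-14)) = 8*(-210) = -1680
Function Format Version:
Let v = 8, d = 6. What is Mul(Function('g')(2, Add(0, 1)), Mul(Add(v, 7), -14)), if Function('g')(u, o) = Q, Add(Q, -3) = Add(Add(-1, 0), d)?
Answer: -1680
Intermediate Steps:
Q = 8 (Q = Add(3, Add(Add(-1, 0), 6)) = Add(3, Add(-1, 6)) = Add(3, 5) = 8)
Function('g')(u, o) = 8
Mul(Function('g')(2, Add(0, 1)), Mul(Add(v, 7), -14)) = Mul(8, Mul(Add(8, 7), -14)) = Mul(8, Mul(15, -14)) = Mul(8, -210) = -1680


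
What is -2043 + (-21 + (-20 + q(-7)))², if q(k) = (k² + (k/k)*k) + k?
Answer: -2007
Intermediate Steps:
q(k) = k² + 2*k (q(k) = (k² + 1*k) + k = (k² + k) + k = (k + k²) + k = k² + 2*k)
-2043 + (-21 + (-20 + q(-7)))² = -2043 + (-21 + (-20 - 7*(2 - 7)))² = -2043 + (-21 + (-20 - 7*(-5)))² = -2043 + (-21 + (-20 + 35))² = -2043 + (-21 + 15)² = -2043 + (-6)² = -2043 + 36 = -2007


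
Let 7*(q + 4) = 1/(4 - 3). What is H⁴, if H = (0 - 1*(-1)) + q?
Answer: 160000/2401 ≈ 66.639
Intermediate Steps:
q = -27/7 (q = -4 + 1/(7*(4 - 3)) = -4 + (⅐)/1 = -4 + (⅐)*1 = -4 + ⅐ = -27/7 ≈ -3.8571)
H = -20/7 (H = (0 - 1*(-1)) - 27/7 = (0 + 1) - 27/7 = 1 - 27/7 = -20/7 ≈ -2.8571)
H⁴ = (-20/7)⁴ = 160000/2401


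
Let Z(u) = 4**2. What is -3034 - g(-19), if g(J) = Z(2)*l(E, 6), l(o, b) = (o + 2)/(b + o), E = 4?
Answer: -15218/5 ≈ -3043.6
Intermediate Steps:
Z(u) = 16
l(o, b) = (2 + o)/(b + o)
g(J) = 48/5 (g(J) = 16*((2 + 4)/(6 + 4)) = 16*(6/10) = 16*((1/10)*6) = 16*(3/5) = 48/5)
-3034 - g(-19) = -3034 - 1*48/5 = -3034 - 48/5 = -15218/5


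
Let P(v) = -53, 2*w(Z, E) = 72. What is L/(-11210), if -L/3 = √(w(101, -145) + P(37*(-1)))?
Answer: 3*I*√17/11210 ≈ 0.0011034*I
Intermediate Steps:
w(Z, E) = 36 (w(Z, E) = (½)*72 = 36)
L = -3*I*√17 (L = -3*√(36 - 53) = -3*I*√17 ≈ -12.369*I)
L/(-11210) = -3*I*√17/(-11210) = -3*I*√17*(-1/11210) = 3*I*√17/11210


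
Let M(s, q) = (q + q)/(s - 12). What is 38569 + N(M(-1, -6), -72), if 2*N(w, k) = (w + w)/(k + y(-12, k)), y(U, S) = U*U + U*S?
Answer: 39108967/1014 ≈ 38569.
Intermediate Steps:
y(U, S) = U² + S*U
M(s, q) = 2*q/(-12 + s) (M(s, q) = (2*q)/(-12 + s) = 2*q/(-12 + s))
N(w, k) = w/(144 - 11*k) (N(w, k) = ((w + w)/(k - 12*(k - 12)))/2 = ((2*w)/(k - 12*(-12 + k)))/2 = ((2*w)/(k + (144 - 12*k)))/2 = ((2*w)/(144 - 11*k))/2 = (2*w/(144 - 11*k))/2 = w/(144 - 11*k))
38569 + N(M(-1, -6), -72) = 38569 + (2*(-6)/(-12 - 1))/(144 - 11*(-72)) = 38569 + (2*(-6)/(-13))/(144 + 792) = 38569 + (2*(-6)*(-1/13))/936 = 38569 + (12/13)*(1/936) = 38569 + 1/1014 = 39108967/1014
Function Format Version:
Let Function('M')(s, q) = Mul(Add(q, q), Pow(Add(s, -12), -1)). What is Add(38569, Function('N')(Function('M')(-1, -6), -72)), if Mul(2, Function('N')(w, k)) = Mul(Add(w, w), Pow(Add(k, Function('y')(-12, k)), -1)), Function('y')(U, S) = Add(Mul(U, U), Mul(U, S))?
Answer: Rational(39108967, 1014) ≈ 38569.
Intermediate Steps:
Function('y')(U, S) = Add(Pow(U, 2), Mul(S, U))
Function('M')(s, q) = Mul(2, q, Pow(Add(-12, s), -1)) (Function('M')(s, q) = Mul(Mul(2, q), Pow(Add(-12, s), -1)) = Mul(2, q, Pow(Add(-12, s), -1)))
Function('N')(w, k) = Mul(w, Pow(Add(144, Mul(-11, k)), -1)) (Function('N')(w, k) = Mul(Rational(1, 2), Mul(Add(w, w), Pow(Add(k, Mul(-12, Add(k, -12))), -1))) = Mul(Rational(1, 2), Mul(Mul(2, w), Pow(Add(k, Mul(-12, Add(-12, k))), -1))) = Mul(Rational(1, 2), Mul(Mul(2, w), Pow(Add(k, Add(144, Mul(-12, k))), -1))) = Mul(Rational(1, 2), Mul(Mul(2, w), Pow(Add(144, Mul(-11, k)), -1))) = Mul(Rational(1, 2), Mul(2, w, Pow(Add(144, Mul(-11, k)), -1))) = Mul(w, Pow(Add(144, Mul(-11, k)), -1)))
Add(38569, Function('N')(Function('M')(-1, -6), -72)) = Add(38569, Mul(Mul(2, -6, Pow(Add(-12, -1), -1)), Pow(Add(144, Mul(-11, -72)), -1))) = Add(38569, Mul(Mul(2, -6, Pow(-13, -1)), Pow(Add(144, 792), -1))) = Add(38569, Mul(Mul(2, -6, Rational(-1, 13)), Pow(936, -1))) = Add(38569, Mul(Rational(12, 13), Rational(1, 936))) = Add(38569, Rational(1, 1014)) = Rational(39108967, 1014)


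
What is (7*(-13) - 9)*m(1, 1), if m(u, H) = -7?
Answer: 700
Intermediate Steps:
(7*(-13) - 9)*m(1, 1) = (7*(-13) - 9)*(-7) = (-91 - 9)*(-7) = -100*(-7) = 700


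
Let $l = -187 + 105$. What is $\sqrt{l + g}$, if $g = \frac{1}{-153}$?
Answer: $\frac{i \sqrt{213299}}{51} \approx 9.0557 i$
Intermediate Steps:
$g = - \frac{1}{153} \approx -0.0065359$
$l = -82$
$\sqrt{l + g} = \sqrt{-82 - \frac{1}{153}} = \sqrt{- \frac{12547}{153}} = \frac{i \sqrt{213299}}{51}$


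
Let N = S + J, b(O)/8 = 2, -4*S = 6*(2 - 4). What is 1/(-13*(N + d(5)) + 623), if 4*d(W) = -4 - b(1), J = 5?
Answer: 1/584 ≈ 0.0017123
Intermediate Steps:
S = 3 (S = -3*(2 - 4)/2 = -3*(-2)/2 = -1/4*(-12) = 3)
b(O) = 16 (b(O) = 8*2 = 16)
N = 8 (N = 3 + 5 = 8)
d(W) = -5 (d(W) = (-4 - 1*16)/4 = (-4 - 16)/4 = (1/4)*(-20) = -5)
1/(-13*(N + d(5)) + 623) = 1/(-13*(8 - 5) + 623) = 1/(-13*3 + 623) = 1/(-39 + 623) = 1/584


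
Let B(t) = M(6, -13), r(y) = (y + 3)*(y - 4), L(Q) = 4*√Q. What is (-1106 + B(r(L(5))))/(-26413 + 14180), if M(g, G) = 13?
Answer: 1093/12233 ≈ 0.089348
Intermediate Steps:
r(y) = (-4 + y)*(3 + y) (r(y) = (3 + y)*(-4 + y) = (-4 + y)*(3 + y))
B(t) = 13
(-1106 + B(r(L(5))))/(-26413 + 14180) = (-1106 + 13)/(-26413 + 14180) = -1093/(-12233) = -1093*(-1/12233) = 1093/12233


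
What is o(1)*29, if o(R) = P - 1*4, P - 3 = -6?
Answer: -203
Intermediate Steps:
P = -3 (P = 3 - 6 = -3)
o(R) = -7 (o(R) = -3 - 1*4 = -3 - 4 = -7)
o(1)*29 = -7*29 = -203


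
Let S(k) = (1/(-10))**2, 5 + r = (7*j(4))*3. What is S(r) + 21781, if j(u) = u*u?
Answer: 2178101/100 ≈ 21781.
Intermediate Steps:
j(u) = u**2
r = 331 (r = -5 + (7*4**2)*3 = -5 + (7*16)*3 = -5 + 112*3 = -5 + 336 = 331)
S(k) = 1/100 (S(k) = (-1/10)**2 = 1/100)
S(r) + 21781 = 1/100 + 21781 = 2178101/100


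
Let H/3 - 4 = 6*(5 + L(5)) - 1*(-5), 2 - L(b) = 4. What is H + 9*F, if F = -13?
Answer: -36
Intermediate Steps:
L(b) = -2 (L(b) = 2 - 1*4 = 2 - 4 = -2)
H = 81 (H = 12 + 3*(6*(5 - 2) - 1*(-5)) = 12 + 3*(6*3 + 5) = 12 + 3*(18 + 5) = 12 + 3*23 = 12 + 69 = 81)
H + 9*F = 81 + 9*(-13) = 81 - 117 = -36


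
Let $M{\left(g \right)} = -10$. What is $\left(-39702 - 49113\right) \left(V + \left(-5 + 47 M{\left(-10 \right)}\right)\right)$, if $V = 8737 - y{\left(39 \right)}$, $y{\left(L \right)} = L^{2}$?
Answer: $-598701915$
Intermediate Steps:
$V = 7216$ ($V = 8737 - 39^{2} = 8737 - 1521 = 7216$)
$\left(-39702 - 49113\right) \left(V + \left(-5 + 47 M{\left(-10 \right)}\right)\right) = \left(-39702 - 49113\right) \left(7216 + \left(-5 + 47 \left(-10\right)\right)\right) = - 88815 \left(7216 - 475\right) = \left(-88815\right) 6741 = -598701915$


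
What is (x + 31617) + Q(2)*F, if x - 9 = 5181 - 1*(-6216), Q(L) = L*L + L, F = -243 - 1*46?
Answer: 41289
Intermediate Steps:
F = -289 (F = -243 - 46 = -289)
Q(L) = L + L² (Q(L) = L² + L = L + L²)
x = 11406 (x = 9 + (5181 - 1*(-6216)) = 9 + (5181 + 6216) = 9 + 11397 = 11406)
(x + 31617) + Q(2)*F = (11406 + 31617) + (2*(1 + 2))*(-289) = 43023 + (2*3)*(-289) = 43023 + 6*(-289) = 43023 - 1734 = 41289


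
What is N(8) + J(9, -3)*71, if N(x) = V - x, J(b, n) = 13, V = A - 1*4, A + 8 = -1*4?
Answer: 899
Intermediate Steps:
A = -12 (A = -8 - 1*4 = -8 - 4 = -12)
V = -16 (V = -12 - 1*4 = -12 - 4 = -16)
N(x) = -16 - x
N(8) + J(9, -3)*71 = (-16 - 1*8) + 13*71 = (-16 - 8) + 923 = -24 + 923 = 899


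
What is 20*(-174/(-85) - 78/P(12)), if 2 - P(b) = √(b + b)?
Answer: 3348/17 + 156*√6 ≈ 579.06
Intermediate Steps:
P(b) = 2 - √2*√b (P(b) = 2 - √(b + b) = 2 - √(2*b) = 2 - √2*√b)
20*(-174/(-85) - 78/P(12)) = 20*(-174/(-85) - 78/(2 - √2*√12)) = 20*(-174*(-1/85) - 78/(2 - √2*2*√3)) = 20*(174/85 - 78/(2 - 2*√6)) = 696/17 - 1560/(2 - 2*√6)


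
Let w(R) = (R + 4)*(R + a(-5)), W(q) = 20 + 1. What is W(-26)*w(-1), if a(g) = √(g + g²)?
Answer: -63 + 126*√5 ≈ 218.74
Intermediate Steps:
W(q) = 21
w(R) = (4 + R)*(R + 2*√5) (w(R) = (R + 4)*(R + √(-5*(1 - 5))) = (4 + R)*(R + √(-5*(-4))) = (4 + R)*(R + √20) = (4 + R)*(R + 2*√5))
W(-26)*w(-1) = 21*((-1)² + 4*(-1) + 8*√5 + 2*(-1)*√5) = 21*(1 - 4 + 8*√5 - 2*√5) = 21*(-3 + 6*√5) = -63 + 126*√5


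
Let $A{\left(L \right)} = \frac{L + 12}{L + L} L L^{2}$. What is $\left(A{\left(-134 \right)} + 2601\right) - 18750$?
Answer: $-1111465$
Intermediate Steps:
$A{\left(L \right)} = L^{2} \left(6 + \frac{L}{2}\right)$ ($A{\left(L \right)} = \frac{12 + L}{2 L} L L^{2} = \left(6 + \frac{L}{2}\right) L^{2} = L^{2} \left(6 + \frac{L}{2}\right)$)
$\left(A{\left(-134 \right)} + 2601\right) - 18750 = \left(\frac{\left(-134\right)^{2} \left(12 - 134\right)}{2} + 2601\right) - 18750 = \left(\frac{1}{2} \cdot 17956 \left(-122\right) + 2601\right) - 18750 = \left(-1095316 + 2601\right) - 18750 = -1092715 - 18750 = -1111465$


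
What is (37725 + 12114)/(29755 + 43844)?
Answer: 16613/24533 ≈ 0.67717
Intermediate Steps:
(37725 + 12114)/(29755 + 43844) = 49839/73599 = 49839*(1/73599) = 16613/24533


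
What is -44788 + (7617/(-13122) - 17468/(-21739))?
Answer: -4258707846457/95086386 ≈ -44788.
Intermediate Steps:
-44788 + (7617/(-13122) - 17468/(-21739)) = -44788 + (7617*(-1/13122) - 17468*(-1/21739)) = -44788 + (-2539/4374 + 17468/21739) = -44788 + 21209711/95086386 = -4258707846457/95086386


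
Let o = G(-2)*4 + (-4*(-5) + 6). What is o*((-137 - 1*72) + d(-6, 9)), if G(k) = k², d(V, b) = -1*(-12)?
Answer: -8274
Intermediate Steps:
d(V, b) = 12
o = 42 (o = (-2)²*4 + (-4*(-5) + 6) = 4*4 + (20 + 6) = 16 + 26 = 42)
o*((-137 - 1*72) + d(-6, 9)) = 42*((-137 - 1*72) + 12) = 42*((-137 - 72) + 12) = 42*(-209 + 12) = 42*(-197) = -8274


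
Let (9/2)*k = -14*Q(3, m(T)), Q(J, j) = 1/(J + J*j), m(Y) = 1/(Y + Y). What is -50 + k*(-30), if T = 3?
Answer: -70/3 ≈ -23.333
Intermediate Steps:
m(Y) = 1/(2*Y)
k = -8/9 (k = 2*(-14/(3*(1 + (½)/3)))/9 = 2*(-14/(3*(1 + (½)*(⅓))))/9 = 2*(-14/(3*(1 + ⅙)))/9 = 2*(-14/(3*7/6))/9 = 2*(-14*6/(3*7))/9 = 2*(-14*2/7)/9 = (2/9)*(-4) = -8/9 ≈ -0.88889)
-50 + k*(-30) = -50 - 8/9*(-30) = -50 + 80/3 = -70/3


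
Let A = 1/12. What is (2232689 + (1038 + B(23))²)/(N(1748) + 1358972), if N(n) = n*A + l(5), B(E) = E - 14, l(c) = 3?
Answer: 4993347/2038681 ≈ 2.4493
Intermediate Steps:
B(E) = -14 + E
A = 1/12 ≈ 0.083333
N(n) = 3 + n/12 (N(n) = n*(1/12) + 3 = n/12 + 3 = 3 + n/12)
(2232689 + (1038 + B(23))²)/(N(1748) + 1358972) = (2232689 + (1038 + (-14 + 23))²)/((3 + (1/12)*1748) + 1358972) = (2232689 + (1038 + 9)²)/((3 + 437/3) + 1358972) = (2232689 + 1047²)/(446/3 + 1358972) = (2232689 + 1096209)/(4077362/3) = 3328898*(3/4077362) = 4993347/2038681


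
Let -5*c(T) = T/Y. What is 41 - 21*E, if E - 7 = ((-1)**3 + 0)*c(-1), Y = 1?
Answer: -509/5 ≈ -101.80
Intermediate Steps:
c(T) = -T/5 (c(T) = -T/(5*1) = -T/5)
E = 34/5 (E = 7 + ((-1)**3 + 0)*(-1/5*(-1)) = 7 + (-1 + 0)*(1/5) = 7 - 1*1/5 = 7 - 1/5 = 34/5 ≈ 6.8000)
41 - 21*E = 41 - 21*34/5 = 41 - 714/5 = -509/5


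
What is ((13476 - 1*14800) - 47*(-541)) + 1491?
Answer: 25594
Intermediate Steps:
((13476 - 1*14800) - 47*(-541)) + 1491 = ((13476 - 14800) + 25427) + 1491 = (-1324 + 25427) + 1491 = 24103 + 1491 = 25594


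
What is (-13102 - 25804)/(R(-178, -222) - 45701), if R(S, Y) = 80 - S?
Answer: 38906/45443 ≈ 0.85615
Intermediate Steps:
(-13102 - 25804)/(R(-178, -222) - 45701) = (-13102 - 25804)/((80 - 1*(-178)) - 45701) = -38906/((80 + 178) - 45701) = -38906/(258 - 45701) = -38906/(-45443) = -38906*(-1/45443) = 38906/45443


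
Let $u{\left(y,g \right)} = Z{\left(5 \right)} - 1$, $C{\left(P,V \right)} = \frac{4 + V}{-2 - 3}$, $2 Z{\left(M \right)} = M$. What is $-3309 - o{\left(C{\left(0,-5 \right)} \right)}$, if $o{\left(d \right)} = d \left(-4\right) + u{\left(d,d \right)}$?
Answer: $- \frac{33097}{10} \approx -3309.7$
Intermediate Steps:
$Z{\left(M \right)} = \frac{M}{2}$
$C{\left(P,V \right)} = - \frac{4}{5} - \frac{V}{5}$ ($C{\left(P,V \right)} = \frac{4 + V}{-5} = \left(4 + V\right) \left(- \frac{1}{5}\right) = - \frac{4}{5} - \frac{V}{5}$)
$u{\left(y,g \right)} = \frac{3}{2}$ ($u{\left(y,g \right)} = \frac{1}{2} \cdot 5 - 1 = \frac{5}{2} - 1 = \frac{3}{2}$)
$o{\left(d \right)} = \frac{3}{2} - 4 d$ ($o{\left(d \right)} = d \left(-4\right) + \frac{3}{2} = - 4 d + \frac{3}{2} = \frac{3}{2} - 4 d$)
$-3309 - o{\left(C{\left(0,-5 \right)} \right)} = -3309 - \left(\frac{3}{2} - 4 \left(- \frac{4}{5} - -1\right)\right) = -3309 - \left(\frac{3}{2} - 4 \left(- \frac{4}{5} + 1\right)\right) = -3309 - \left(\frac{3}{2} - \frac{4}{5}\right) = -3309 - \frac{7}{10} = - \frac{33097}{10}$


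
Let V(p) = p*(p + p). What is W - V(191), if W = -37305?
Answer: -110267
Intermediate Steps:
V(p) = 2*p² (V(p) = p*(2*p) = 2*p²)
W - V(191) = -37305 - 2*191² = -37305 - 2*36481 = -37305 - 1*72962 = -37305 - 72962 = -110267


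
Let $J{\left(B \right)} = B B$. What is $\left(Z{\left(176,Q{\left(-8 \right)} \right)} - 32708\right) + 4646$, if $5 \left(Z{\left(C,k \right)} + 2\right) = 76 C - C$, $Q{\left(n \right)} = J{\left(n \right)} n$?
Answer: $-25424$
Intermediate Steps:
$J{\left(B \right)} = B^{2}$
$Q{\left(n \right)} = n^{3}$ ($Q{\left(n \right)} = n^{2} n = n^{3}$)
$Z{\left(C,k \right)} = -2 + 15 C$ ($Z{\left(C,k \right)} = -2 + \frac{76 C - C}{5} = -2 + \frac{75 C}{5} = -2 + 15 C$)
$\left(Z{\left(176,Q{\left(-8 \right)} \right)} - 32708\right) + 4646 = \left(\left(-2 + 15 \cdot 176\right) - 32708\right) + 4646 = \left(\left(-2 + 2640\right) - 32708\right) + 4646 = \left(2638 - 32708\right) + 4646 = -30070 + 4646 = -25424$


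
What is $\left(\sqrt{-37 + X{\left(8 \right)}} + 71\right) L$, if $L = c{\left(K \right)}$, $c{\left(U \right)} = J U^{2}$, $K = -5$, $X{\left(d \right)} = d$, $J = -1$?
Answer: $-1775 - 25 i \sqrt{29} \approx -1775.0 - 134.63 i$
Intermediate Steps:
$c{\left(U \right)} = - U^{2}$
$L = -25$ ($L = - \left(-5\right)^{2} = \left(-1\right) 25 = -25$)
$\left(\sqrt{-37 + X{\left(8 \right)}} + 71\right) L = \left(\sqrt{-37 + 8} + 71\right) \left(-25\right) = \left(\sqrt{-29} + 71\right) \left(-25\right) = \left(i \sqrt{29} + 71\right) \left(-25\right) = \left(71 + i \sqrt{29}\right) \left(-25\right) = -1775 - 25 i \sqrt{29}$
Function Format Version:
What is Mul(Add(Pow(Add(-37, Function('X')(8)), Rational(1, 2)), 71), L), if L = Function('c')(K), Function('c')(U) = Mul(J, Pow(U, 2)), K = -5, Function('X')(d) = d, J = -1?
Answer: Add(-1775, Mul(-25, I, Pow(29, Rational(1, 2)))) ≈ Add(-1775.0, Mul(-134.63, I))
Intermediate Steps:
Function('c')(U) = Mul(-1, Pow(U, 2))
L = -25 (L = Mul(-1, Pow(-5, 2)) = Mul(-1, 25) = -25)
Mul(Add(Pow(Add(-37, Function('X')(8)), Rational(1, 2)), 71), L) = Mul(Add(Pow(Add(-37, 8), Rational(1, 2)), 71), -25) = Mul(Add(Pow(-29, Rational(1, 2)), 71), -25) = Mul(Add(Mul(I, Pow(29, Rational(1, 2))), 71), -25) = Mul(Add(71, Mul(I, Pow(29, Rational(1, 2)))), -25) = Add(-1775, Mul(-25, I, Pow(29, Rational(1, 2))))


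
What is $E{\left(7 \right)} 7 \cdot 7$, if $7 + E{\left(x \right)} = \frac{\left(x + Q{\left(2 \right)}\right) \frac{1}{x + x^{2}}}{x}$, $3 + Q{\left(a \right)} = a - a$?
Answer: $- \frac{685}{2} \approx -342.5$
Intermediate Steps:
$Q{\left(a \right)} = -3$ ($Q{\left(a \right)} = -3 + \left(a - a\right) = -3 + 0 = -3$)
$E{\left(x \right)} = -7 + \frac{-3 + x}{x \left(x + x^{2}\right)}$ ($E{\left(x \right)} = -7 + \frac{\left(x - 3\right) \frac{1}{x + x^{2}}}{x} = -7 + \frac{\left(-3 + x\right) \frac{1}{x + x^{2}}}{x} = -7 + \frac{\frac{1}{x + x^{2}} \left(-3 + x\right)}{x} = -7 + \frac{-3 + x}{x \left(x + x^{2}\right)}$)
$E{\left(7 \right)} 7 \cdot 7 = \frac{-3 + 7 - 7 \cdot 7^{2} - 7 \cdot 7^{3}}{49 \left(1 + 7\right)} 7 \cdot 7 = \frac{-3 + 7 - 343 - 2401}{49 \cdot 8} \cdot 7 \cdot 7 = \frac{1}{49} \cdot \frac{1}{8} \left(-3 + 7 - 343 - 2401\right) 7 \cdot 7 = \frac{1}{49} \cdot \frac{1}{8} \left(-2740\right) 7 \cdot 7 = \left(- \frac{685}{98}\right) 7 \cdot 7 = \left(- \frac{685}{14}\right) 7 = - \frac{685}{2}$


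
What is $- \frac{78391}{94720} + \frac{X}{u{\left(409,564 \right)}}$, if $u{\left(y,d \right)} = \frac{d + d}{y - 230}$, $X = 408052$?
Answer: $\frac{864798033589}{13355520} \approx 64752.0$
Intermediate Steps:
$u{\left(y,d \right)} = \frac{2 d}{-230 + y}$
$- \frac{78391}{94720} + \frac{X}{u{\left(409,564 \right)}} = - \frac{78391}{94720} + \frac{408052}{2 \cdot 564 \frac{1}{-230 + 409}} = \left(-78391\right) \frac{1}{94720} + \frac{408052}{2 \cdot 564 \cdot \frac{1}{179}} = - \frac{78391}{94720} + \frac{408052}{2 \cdot 564 \cdot \frac{1}{179}} = - \frac{78391}{94720} + \frac{408052}{\frac{1128}{179}} = - \frac{78391}{94720} + 408052 \cdot \frac{179}{1128} = - \frac{78391}{94720} + \frac{18260327}{282} = \frac{864798033589}{13355520}$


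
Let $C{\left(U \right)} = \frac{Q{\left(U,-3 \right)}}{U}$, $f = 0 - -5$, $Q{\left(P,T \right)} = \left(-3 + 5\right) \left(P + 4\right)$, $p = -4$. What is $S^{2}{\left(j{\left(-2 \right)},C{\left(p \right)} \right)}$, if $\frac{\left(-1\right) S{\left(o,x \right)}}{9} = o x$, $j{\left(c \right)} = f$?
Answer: $0$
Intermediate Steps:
$Q{\left(P,T \right)} = 8 + 2 P$ ($Q{\left(P,T \right)} = 2 \left(4 + P\right) = 8 + 2 P$)
$f = 5$ ($f = 0 + 5 = 5$)
$j{\left(c \right)} = 5$
$C{\left(U \right)} = \frac{8 + 2 U}{U}$
$S{\left(o,x \right)} = - 9 o x$
$S^{2}{\left(j{\left(-2 \right)},C{\left(p \right)} \right)} = \left(\left(-9\right) 5 \left(2 + \frac{8}{-4}\right)\right)^{2} = \left(\left(-9\right) 5 \left(2 + 8 \left(- \frac{1}{4}\right)\right)\right)^{2} = \left(\left(-9\right) 5 \left(2 - 2\right)\right)^{2} = \left(\left(-9\right) 5 \cdot 0\right)^{2} = 0^{2} = 0$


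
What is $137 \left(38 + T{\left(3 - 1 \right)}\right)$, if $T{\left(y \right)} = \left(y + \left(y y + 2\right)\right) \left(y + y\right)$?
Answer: $9590$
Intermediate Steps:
$T{\left(y \right)} = 2 y \left(2 + y + y^{2}\right)$ ($T{\left(y \right)} = \left(y + \left(y^{2} + 2\right)\right) 2 y = \left(y + \left(2 + y^{2}\right)\right) 2 y = \left(2 + y + y^{2}\right) 2 y = 2 y \left(2 + y + y^{2}\right)$)
$137 \left(38 + T{\left(3 - 1 \right)}\right) = 137 \left(38 + 2 \left(3 - 1\right) \left(2 + \left(3 - 1\right) + \left(3 - 1\right)^{2}\right)\right) = 137 \left(38 + 2 \cdot 2 \left(2 + 2 + 2^{2}\right)\right) = 137 \left(38 + 2 \cdot 2 \left(2 + 2 + 4\right)\right) = 137 \left(38 + 2 \cdot 2 \cdot 8\right) = 137 \left(38 + 32\right) = 137 \cdot 70 = 9590$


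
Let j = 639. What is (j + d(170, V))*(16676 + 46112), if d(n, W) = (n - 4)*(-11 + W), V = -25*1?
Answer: -335099556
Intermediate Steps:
V = -25
d(n, W) = (-11 + W)*(-4 + n) (d(n, W) = (-4 + n)*(-11 + W) = (-11 + W)*(-4 + n))
(j + d(170, V))*(16676 + 46112) = (639 + (44 - 11*170 - 4*(-25) - 25*170))*(16676 + 46112) = (639 + (44 - 1870 + 100 - 4250))*62788 = (639 - 5976)*62788 = -5337*62788 = -335099556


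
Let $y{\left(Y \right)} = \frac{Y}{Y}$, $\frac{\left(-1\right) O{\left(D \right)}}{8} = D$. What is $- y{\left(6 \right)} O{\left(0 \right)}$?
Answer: $0$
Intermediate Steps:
$O{\left(D \right)} = - 8 D$
$y{\left(Y \right)} = 1$
$- y{\left(6 \right)} O{\left(0 \right)} = \left(-1\right) 1 \left(\left(-8\right) 0\right) = \left(-1\right) 0 = 0$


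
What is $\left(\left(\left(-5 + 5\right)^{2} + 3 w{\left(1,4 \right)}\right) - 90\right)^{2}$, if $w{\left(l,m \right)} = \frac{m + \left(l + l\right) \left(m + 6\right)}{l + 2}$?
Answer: $4356$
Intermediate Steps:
$w{\left(l,m \right)} = \frac{m + 2 l \left(6 + m\right)}{2 + l}$
$\left(\left(\left(-5 + 5\right)^{2} + 3 w{\left(1,4 \right)}\right) - 90\right)^{2} = \left(\left(\left(-5 + 5\right)^{2} + 3 \frac{4 + 12 \cdot 1 + 2 \cdot 1 \cdot 4}{2 + 1}\right) - 90\right)^{2} = \left(\left(0^{2} + 3 \frac{4 + 12 + 8}{3}\right) - 90\right)^{2} = \left(\left(0 + 3 \cdot \frac{1}{3} \cdot 24\right) - 90\right)^{2} = \left(\left(0 + 3 \cdot 8\right) - 90\right)^{2} = \left(\left(0 + 24\right) - 90\right)^{2} = \left(24 - 90\right)^{2} = \left(-66\right)^{2} = 4356$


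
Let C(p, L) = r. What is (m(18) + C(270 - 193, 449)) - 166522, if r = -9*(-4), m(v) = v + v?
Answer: -166450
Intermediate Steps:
m(v) = 2*v
r = 36
C(p, L) = 36
(m(18) + C(270 - 193, 449)) - 166522 = (2*18 + 36) - 166522 = (36 + 36) - 166522 = 72 - 166522 = -166450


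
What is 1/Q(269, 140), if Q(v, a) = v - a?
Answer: 1/129 ≈ 0.0077519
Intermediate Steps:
1/Q(269, 140) = 1/(269 - 1*140) = 1/(269 - 140) = 1/129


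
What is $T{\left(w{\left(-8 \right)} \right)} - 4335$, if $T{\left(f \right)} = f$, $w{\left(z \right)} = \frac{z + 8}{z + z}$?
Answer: $-4335$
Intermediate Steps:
$w{\left(z \right)} = \frac{8 + z}{2 z}$
$T{\left(w{\left(-8 \right)} \right)} - 4335 = \frac{8 - 8}{2 \left(-8\right)} - 4335 = \frac{1}{2} \left(- \frac{1}{8}\right) 0 - 4335 = 0 - 4335 = -4335$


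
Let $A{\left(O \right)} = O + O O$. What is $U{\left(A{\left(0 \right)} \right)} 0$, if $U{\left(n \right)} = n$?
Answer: $0$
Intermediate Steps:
$A{\left(O \right)} = O + O^{2}$
$U{\left(A{\left(0 \right)} \right)} 0 = 0 \left(1 + 0\right) 0 = 0 \cdot 1 \cdot 0 = 0 \cdot 0 = 0$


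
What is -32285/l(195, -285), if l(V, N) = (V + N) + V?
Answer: -6457/21 ≈ -307.48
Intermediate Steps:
l(V, N) = N + 2*V (l(V, N) = (N + V) + V = N + 2*V)
-32285/l(195, -285) = -32285/(-285 + 2*195) = -32285/(-285 + 390) = -32285/105 = -32285*1/105 = -6457/21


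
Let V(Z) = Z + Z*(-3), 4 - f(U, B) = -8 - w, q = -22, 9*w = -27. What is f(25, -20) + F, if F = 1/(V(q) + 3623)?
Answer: 33004/3667 ≈ 9.0003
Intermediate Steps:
w = -3 (w = (⅑)*(-27) = -3)
f(U, B) = 9 (f(U, B) = 4 - (-8 - 1*(-3)) = 4 - (-8 + 3) = 4 - 1*(-5) = 4 + 5 = 9)
V(Z) = -2*Z (V(Z) = Z - 3*Z = -2*Z)
F = 1/3667 (F = 1/(-2*(-22) + 3623) = 1/(44 + 3623) = 1/3667 ≈ 0.00027270)
f(25, -20) + F = 9 + 1/3667 = 33004/3667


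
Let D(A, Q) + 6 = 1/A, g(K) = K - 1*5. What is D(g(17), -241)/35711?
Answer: -71/428532 ≈ -0.00016568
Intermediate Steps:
g(K) = -5 + K (g(K) = K - 5 = -5 + K)
D(A, Q) = -6 + 1/A
D(g(17), -241)/35711 = (-6 + 1/(-5 + 17))/35711 = (-6 + 1/12)*(1/35711) = -71/12*1/35711 = -71/428532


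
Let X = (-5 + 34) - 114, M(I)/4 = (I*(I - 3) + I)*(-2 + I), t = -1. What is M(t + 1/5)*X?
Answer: 53312/25 ≈ 2132.5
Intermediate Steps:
M(I) = 4*(-2 + I)*(I + I*(-3 + I)) (M(I) = 4*((I*(I - 3) + I)*(-2 + I)) = 4*((I*(-3 + I) + I)*(-2 + I)) = 4*((I + I*(-3 + I))*(-2 + I)) = 4*((-2 + I)*(I + I*(-3 + I))) = 4*(-2 + I)*(I + I*(-3 + I)))
X = -85 (X = 29 - 114 = -85)
M(t + 1/5)*X = (4*(-1 + 1/5)*(4 + (-1 + 1/5)**2 - 4*(-1 + 1/5)))*(-85) = (4*(-4/5)*(4 + (-4/5)**2 - 4*(-4/5)))*(-85) = (4*(-4/5)*(4 + 16/25 + 16/5))*(-85) = (4*(-4/5)*(196/25))*(-85) = -3136/125*(-85) = 53312/25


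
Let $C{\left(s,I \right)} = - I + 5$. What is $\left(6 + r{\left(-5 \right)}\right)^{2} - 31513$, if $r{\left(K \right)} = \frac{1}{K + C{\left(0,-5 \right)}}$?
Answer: $- \frac{786864}{25} \approx -31475.0$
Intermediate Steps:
$C{\left(s,I \right)} = 5 - I$
$r{\left(K \right)} = \frac{1}{10 + K}$ ($r{\left(K \right)} = \frac{1}{K + \left(5 - -5\right)} = \frac{1}{K + \left(5 + 5\right)} = \frac{1}{K + 10} = \frac{1}{10 + K}$)
$\left(6 + r{\left(-5 \right)}\right)^{2} - 31513 = \left(6 + \frac{1}{10 - 5}\right)^{2} - 31513 = \left(6 + \frac{1}{5}\right)^{2} - 31513 = \left(\frac{31}{5}\right)^{2} - 31513 = \frac{961}{25} - 31513 = - \frac{786864}{25}$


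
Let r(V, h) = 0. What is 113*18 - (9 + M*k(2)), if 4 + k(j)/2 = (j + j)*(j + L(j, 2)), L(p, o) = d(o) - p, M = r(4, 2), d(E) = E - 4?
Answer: 2025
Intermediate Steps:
d(E) = -4 + E
M = 0
L(p, o) = -4 + o - p (L(p, o) = (-4 + o) - p = -4 + o - p)
k(j) = -8 - 8*j (k(j) = -8 + 2*((j + j)*(j + (-4 + 2 - j))) = -8 + 2*((2*j)*(j + (-2 - j))) = -8 + 2*((2*j)*(-2)) = -8 + 2*(-4*j) = -8 - 8*j)
113*18 - (9 + M*k(2)) = 113*18 - (9 + 0*(-8 - 8*2)) = 2034 - (9 + 0*(-8 - 16)) = 2034 - (9 + 0*(-24)) = 2034 - (9 + 0) = 2034 - 1*9 = 2034 - 9 = 2025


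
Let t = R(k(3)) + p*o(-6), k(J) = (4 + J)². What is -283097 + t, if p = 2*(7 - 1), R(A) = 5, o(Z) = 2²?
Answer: -283044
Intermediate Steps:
o(Z) = 4
p = 12 (p = 2*6 = 12)
t = 53 (t = 5 + 12*4 = 5 + 48 = 53)
-283097 + t = -283097 + 53 = -283044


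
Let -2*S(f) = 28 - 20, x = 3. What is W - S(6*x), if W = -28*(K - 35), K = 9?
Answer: 732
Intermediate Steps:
S(f) = -4 (S(f) = -(28 - 20)/2 = -1/2*8 = -4)
W = 728 (W = -28*(9 - 35) = -28*(-26) = 728)
W - S(6*x) = 728 - 1*(-4) = 728 + 4 = 732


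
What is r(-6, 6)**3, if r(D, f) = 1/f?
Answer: 1/216 ≈ 0.0046296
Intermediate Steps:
r(-6, 6)**3 = (1/6)**3 = 1/216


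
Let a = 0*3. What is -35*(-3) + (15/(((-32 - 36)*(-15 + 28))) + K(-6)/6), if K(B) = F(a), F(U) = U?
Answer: 92805/884 ≈ 104.98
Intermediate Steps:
a = 0
K(B) = 0
-35*(-3) + (15/(((-32 - 36)*(-15 + 28))) + K(-6)/6) = -35*(-3) + (15/(((-32 - 36)*(-15 + 28))) + 0/6) = 105 + (15/((-68*13)) + 0*(1/6)) = 105 + (15/(-884) + 0) = 105 + (15*(-1/884) + 0) = 105 + (-15/884 + 0) = 105 - 15/884 = 92805/884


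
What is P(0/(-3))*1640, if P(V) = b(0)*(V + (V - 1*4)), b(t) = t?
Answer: 0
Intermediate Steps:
P(V) = 0 (P(V) = 0*(V + (V - 1*4)) = 0*(V + (V - 4)) = 0*(V + (-4 + V)) = 0*(-4 + 2*V) = 0)
P(0/(-3))*1640 = 0*1640 = 0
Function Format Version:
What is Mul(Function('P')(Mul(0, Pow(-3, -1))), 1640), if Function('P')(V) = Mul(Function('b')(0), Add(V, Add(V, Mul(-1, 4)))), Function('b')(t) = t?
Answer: 0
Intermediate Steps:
Function('P')(V) = 0 (Function('P')(V) = Mul(0, Add(V, Add(V, Mul(-1, 4)))) = Mul(0, Add(V, Add(V, -4))) = Mul(0, Add(V, Add(-4, V))) = Mul(0, Add(-4, Mul(2, V))) = 0)
Mul(Function('P')(Mul(0, Pow(-3, -1))), 1640) = Mul(0, 1640) = 0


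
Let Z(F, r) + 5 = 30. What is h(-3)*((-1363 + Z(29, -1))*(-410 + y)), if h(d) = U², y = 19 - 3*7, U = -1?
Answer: 551256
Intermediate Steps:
Z(F, r) = 25 (Z(F, r) = -5 + 30 = 25)
y = -2 (y = 19 - 21 = -2)
h(d) = 1 (h(d) = (-1)² = 1)
h(-3)*((-1363 + Z(29, -1))*(-410 + y)) = 1*((-1363 + 25)*(-410 - 2)) = 1*(-1338*(-412)) = 1*551256 = 551256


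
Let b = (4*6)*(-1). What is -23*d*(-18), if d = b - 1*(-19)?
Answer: -2070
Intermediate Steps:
b = -24 (b = 24*(-1) = -24)
d = -5 (d = -24 - 1*(-19) = -24 + 19 = -5)
-23*d*(-18) = -23*(-5)*(-18) = 115*(-18) = -2070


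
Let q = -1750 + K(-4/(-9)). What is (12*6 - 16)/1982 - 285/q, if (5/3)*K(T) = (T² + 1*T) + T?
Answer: 44741261/234036542 ≈ 0.19117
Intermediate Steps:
K(T) = 3*T²/5 + 6*T/5 (K(T) = 3*((T² + 1*T) + T)/5 = 3*((T² + T) + T)/5 = 3*((T + T²) + T)/5 = 3*(T² + 2*T)/5 = 3*T²/5 + 6*T/5)
q = -236162/135 (q = -1750 + 3*(-4/(-9))*(2 - 4/(-9))/5 = -1750 + 3*(-4*(-⅑))*(2 - 4*(-⅑))/5 = -1750 + (⅗)*(4/9)*(2 + 4/9) = -1750 + (⅗)*(4/9)*(22/9) = -1750 + 88/135 = -236162/135 ≈ -1749.3)
(12*6 - 16)/1982 - 285/q = (12*6 - 16)/1982 - 285/(-236162/135) = (72 - 16)*(1/1982) - 285*(-135/236162) = 56*(1/1982) + 38475/236162 = 28/991 + 38475/236162 = 44741261/234036542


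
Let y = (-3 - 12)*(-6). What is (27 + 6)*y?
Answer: 2970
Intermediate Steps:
y = 90 (y = -15*(-6) = 90)
(27 + 6)*y = (27 + 6)*90 = 33*90 = 2970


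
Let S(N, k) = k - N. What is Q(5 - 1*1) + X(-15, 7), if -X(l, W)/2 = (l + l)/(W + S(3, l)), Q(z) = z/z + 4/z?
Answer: -38/11 ≈ -3.4545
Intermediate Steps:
Q(z) = 1 + 4/z
X(l, W) = -4*l/(-3 + W + l) (X(l, W) = -2*(l + l)/(W + (l - 1*3)) = -2*2*l/(W + (l - 3)) = -2*2*l/(W + (-3 + l)) = -2*2*l/(-3 + W + l) = -4*l/(-3 + W + l))
Q(5 - 1*1) + X(-15, 7) = (4 + (5 - 1*1))/(5 - 1*1) - 4*(-15)/(-3 + 7 - 15) = (4 + (5 - 1))/(5 - 1) - 4*(-15)/(-11) = (4 + 4)/4 - 4*(-15)*(-1/11) = (¼)*8 - 60/11 = 2 - 60/11 = -38/11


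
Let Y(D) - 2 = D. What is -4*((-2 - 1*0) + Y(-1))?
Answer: 4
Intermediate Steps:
Y(D) = 2 + D
-4*((-2 - 1*0) + Y(-1)) = -4*((-2 - 1*0) + (2 - 1)) = -4*((-2 + 0) + 1) = -4*(-2 + 1) = -4*(-1) = 4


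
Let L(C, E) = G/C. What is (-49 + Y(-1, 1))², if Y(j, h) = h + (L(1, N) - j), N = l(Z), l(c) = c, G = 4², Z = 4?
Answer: 961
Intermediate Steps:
G = 16
N = 4
L(C, E) = 16/C
Y(j, h) = 16 + h - j (Y(j, h) = h + (16/1 - j) = h + (16*1 - j) = h + (16 - j) = 16 + h - j)
(-49 + Y(-1, 1))² = (-49 + (16 + 1 - 1*(-1)))² = (-49 + (16 + 1 + 1))² = (-49 + 18)² = (-31)² = 961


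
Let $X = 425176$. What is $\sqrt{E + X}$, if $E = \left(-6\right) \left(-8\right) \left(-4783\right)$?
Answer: $2 \sqrt{48898} \approx 442.26$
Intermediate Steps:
$E = -229584$ ($E = 48 \left(-4783\right) = -229584$)
$\sqrt{E + X} = \sqrt{-229584 + 425176} = \sqrt{195592} = 2 \sqrt{48898}$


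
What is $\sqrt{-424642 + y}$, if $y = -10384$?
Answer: $i \sqrt{435026} \approx 659.57 i$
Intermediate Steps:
$\sqrt{-424642 + y} = \sqrt{-424642 - 10384} = \sqrt{-435026} = i \sqrt{435026}$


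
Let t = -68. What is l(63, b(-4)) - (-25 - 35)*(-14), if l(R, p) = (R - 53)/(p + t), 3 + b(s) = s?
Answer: -12602/15 ≈ -840.13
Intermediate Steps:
b(s) = -3 + s
l(R, p) = (-53 + R)/(-68 + p) (l(R, p) = (R - 53)/(p - 68) = (-53 + R)/(-68 + p))
l(63, b(-4)) - (-25 - 35)*(-14) = (-53 + 63)/(-68 + (-3 - 4)) - (-25 - 35)*(-14) = 10/(-68 - 7) - (-60)*(-14) = 10/(-75) - 1*840 = -1/75*10 - 840 = -2/15 - 840 = -12602/15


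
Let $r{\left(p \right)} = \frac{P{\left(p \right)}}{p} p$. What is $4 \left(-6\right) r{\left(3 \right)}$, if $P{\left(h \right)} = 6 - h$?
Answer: $-72$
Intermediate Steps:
$r{\left(p \right)} = 6 - p$ ($r{\left(p \right)} = \frac{6 - p}{p} p = 6 - p$)
$4 \left(-6\right) r{\left(3 \right)} = 4 \left(-6\right) \left(6 - 3\right) = - 24 \left(6 - 3\right) = \left(-24\right) 3 = -72$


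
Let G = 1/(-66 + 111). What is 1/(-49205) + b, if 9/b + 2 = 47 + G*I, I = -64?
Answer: 19926064/96491005 ≈ 0.20651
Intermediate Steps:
G = 1/45 ≈ 0.022222
b = 405/1961 (b = 9/(-2 + (47 + (1/45)*(-64))) = 9/(-2 + (47 - 64/45)) = 9/(-2 + 2051/45) = 9/(1961/45) = 9*(45/1961) = 405/1961 ≈ 0.20653)
1/(-49205) + b = 1/(-49205) + 405/1961 = -1/49205 + 405/1961 = 19926064/96491005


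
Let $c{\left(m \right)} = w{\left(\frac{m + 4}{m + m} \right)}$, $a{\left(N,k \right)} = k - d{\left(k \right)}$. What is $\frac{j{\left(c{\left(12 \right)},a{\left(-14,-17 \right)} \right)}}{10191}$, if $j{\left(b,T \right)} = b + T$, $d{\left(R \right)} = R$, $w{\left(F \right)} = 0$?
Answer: $0$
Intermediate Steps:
$a{\left(N,k \right)} = 0$ ($a{\left(N,k \right)} = k - k = 0$)
$c{\left(m \right)} = 0$
$j{\left(b,T \right)} = T + b$
$\frac{j{\left(c{\left(12 \right)},a{\left(-14,-17 \right)} \right)}}{10191} = \frac{0 + 0}{10191} = 0 \cdot \frac{1}{10191} = 0$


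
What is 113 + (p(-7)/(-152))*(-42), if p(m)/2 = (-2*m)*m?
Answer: 1118/19 ≈ 58.842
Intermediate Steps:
p(m) = -4*m² (p(m) = 2*((-2*m)*m) = 2*(-2*m²) = -4*m²)
113 + (p(-7)/(-152))*(-42) = 113 + (-4*(-7)²/(-152))*(-42) = 113 + (-4*49*(-1/152))*(-42) = 113 - 196*(-1/152)*(-42) = 113 + (49/38)*(-42) = 113 - 1029/19 = 1118/19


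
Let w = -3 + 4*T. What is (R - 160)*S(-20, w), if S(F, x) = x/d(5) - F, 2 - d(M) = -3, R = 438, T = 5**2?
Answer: 54766/5 ≈ 10953.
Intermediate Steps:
T = 25
w = 97 (w = -3 + 4*25 = -3 + 100 = 97)
d(M) = 5 (d(M) = 2 - 1*(-3) = 2 + 3 = 5)
S(F, x) = -F + x/5 (S(F, x) = x/5 - F = -F + x/5)
(R - 160)*S(-20, w) = (438 - 160)*(-1*(-20) + (1/5)*97) = 278*(20 + 97/5) = 278*(197/5) = 54766/5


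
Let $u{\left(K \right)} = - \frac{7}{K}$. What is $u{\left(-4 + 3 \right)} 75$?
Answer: $525$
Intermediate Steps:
$u{\left(-4 + 3 \right)} 75 = - \frac{7}{-4 + 3} \cdot 75 = - \frac{7}{-1} \cdot 75 = \left(-7\right) \left(-1\right) 75 = 7 \cdot 75 = 525$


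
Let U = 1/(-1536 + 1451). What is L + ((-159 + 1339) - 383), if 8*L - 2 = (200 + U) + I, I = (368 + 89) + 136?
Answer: 304767/340 ≈ 896.37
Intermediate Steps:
I = 593 (I = 457 + 136 = 593)
U = -1/85 (U = 1/(-85) = -1/85 ≈ -0.011765)
L = 33787/340 (L = ¼ + ((200 - 1/85) + 593)/8 = ¼ + (16999/85 + 593)/8 = ¼ + (⅛)*(67404/85) = ¼ + 16851/170 = 33787/340 ≈ 99.374)
L + ((-159 + 1339) - 383) = 33787/340 + ((-159 + 1339) - 383) = 33787/340 + (1180 - 383) = 33787/340 + 797 = 304767/340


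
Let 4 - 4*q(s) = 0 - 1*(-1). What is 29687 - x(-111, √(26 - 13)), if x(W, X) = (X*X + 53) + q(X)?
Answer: 118481/4 ≈ 29620.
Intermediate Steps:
q(s) = ¾ (q(s) = 1 - (0 - 1*(-1))/4 = 1 - (0 + 1)/4 = 1 - ¼*1 = 1 - ¼ = ¾)
x(W, X) = 215/4 + X² (x(W, X) = (X*X + 53) + ¾ = (X² + 53) + ¾ = (53 + X²) + ¾ = 215/4 + X²)
29687 - x(-111, √(26 - 13)) = 29687 - (215/4 + (√(26 - 13))²) = 29687 - (215/4 + (√13)²) = 29687 - (215/4 + 13) = 29687 - 1*267/4 = 29687 - 267/4 = 118481/4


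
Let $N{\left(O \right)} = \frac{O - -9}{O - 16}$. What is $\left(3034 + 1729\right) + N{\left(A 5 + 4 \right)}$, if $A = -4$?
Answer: $\frac{152423}{32} \approx 4763.2$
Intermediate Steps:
$N{\left(O \right)} = \frac{9 + O}{-16 + O}$ ($N{\left(O \right)} = \frac{O + 9}{-16 + O} = \frac{9 + O}{-16 + O}$)
$\left(3034 + 1729\right) + N{\left(A 5 + 4 \right)} = \left(3034 + 1729\right) + \frac{9 + \left(\left(-4\right) 5 + 4\right)}{-16 + \left(\left(-4\right) 5 + 4\right)} = 4763 + \frac{9 + \left(-20 + 4\right)}{-16 + \left(-20 + 4\right)} = 4763 + \frac{9 - 16}{-16 - 16} = 4763 + \frac{1}{-32} \left(-7\right) = 4763 - - \frac{7}{32} = 4763 + \frac{7}{32} = \frac{152423}{32}$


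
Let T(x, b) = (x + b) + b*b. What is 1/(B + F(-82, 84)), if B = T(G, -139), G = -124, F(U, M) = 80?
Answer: 1/19138 ≈ 5.2252e-5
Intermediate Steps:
T(x, b) = b + x + b² (T(x, b) = (b + x) + b² = b + x + b²)
B = 19058 (B = -139 - 124 + (-139)² = -139 - 124 + 19321 = 19058)
1/(B + F(-82, 84)) = 1/(19058 + 80) = 1/19138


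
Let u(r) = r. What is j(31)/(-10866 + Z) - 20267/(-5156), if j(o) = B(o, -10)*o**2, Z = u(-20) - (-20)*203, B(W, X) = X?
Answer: 93945851/17597428 ≈ 5.3386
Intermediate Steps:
Z = 4040 (Z = -20 - (-20)*203 = -20 - 1*(-4060) = -20 + 4060 = 4040)
j(o) = -10*o**2
j(31)/(-10866 + Z) - 20267/(-5156) = (-10*31**2)/(-10866 + 4040) - 20267/(-5156) = -10*961/(-6826) - 20267*(-1/5156) = -9610*(-1/6826) + 20267/5156 = 4805/3413 + 20267/5156 = 93945851/17597428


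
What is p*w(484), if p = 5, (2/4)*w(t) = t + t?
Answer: 9680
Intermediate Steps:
w(t) = 4*t (w(t) = 2*(t + t) = 2*(2*t) = 4*t)
p*w(484) = 5*(4*484) = 5*1936 = 9680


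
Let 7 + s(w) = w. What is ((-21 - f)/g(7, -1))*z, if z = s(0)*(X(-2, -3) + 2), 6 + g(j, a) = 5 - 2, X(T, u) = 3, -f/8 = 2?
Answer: -175/3 ≈ -58.333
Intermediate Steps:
f = -16 (f = -8*2 = -16)
s(w) = -7 + w
g(j, a) = -3 (g(j, a) = -6 + (5 - 2) = -6 + 3 = -3)
z = -35 (z = (-7 + 0)*(3 + 2) = -7*5 = -35)
((-21 - f)/g(7, -1))*z = ((-21 - 1*(-16))/(-3))*(-35) = ((-21 + 16)*(-1/3))*(-35) = -5*(-1/3)*(-35) = (5/3)*(-35) = -175/3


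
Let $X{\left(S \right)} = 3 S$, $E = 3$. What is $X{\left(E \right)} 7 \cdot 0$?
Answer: $0$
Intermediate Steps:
$X{\left(E \right)} 7 \cdot 0 = 3 \cdot 3 \cdot 7 \cdot 0 = 9 \cdot 7 \cdot 0 = 63 \cdot 0 = 0$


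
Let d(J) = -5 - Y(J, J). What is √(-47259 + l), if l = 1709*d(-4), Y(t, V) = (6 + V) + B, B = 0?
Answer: I*√59222 ≈ 243.36*I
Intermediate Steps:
Y(t, V) = 6 + V (Y(t, V) = (6 + V) + 0 = 6 + V)
d(J) = -11 - J (d(J) = -5 - (6 + J) = -5 + (-6 - J) = -11 - J)
l = -11963 (l = 1709*(-11 - 1*(-4)) = 1709*(-11 + 4) = 1709*(-7) = -11963)
√(-47259 + l) = √(-47259 - 11963) = √(-59222) = I*√59222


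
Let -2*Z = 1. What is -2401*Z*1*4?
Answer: 4802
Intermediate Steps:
Z = -1/2 (Z = -1/2*1 = -1/2 ≈ -0.50000)
-2401*Z*1*4 = -2401*(-1/2*1)*4 = -(-2401)*4/2 = -2401*(-2) = 4802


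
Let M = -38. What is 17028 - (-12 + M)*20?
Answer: 18028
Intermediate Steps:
17028 - (-12 + M)*20 = 17028 - (-12 - 38)*20 = 17028 - (-50)*20 = 17028 - 1*(-1000) = 17028 + 1000 = 18028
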